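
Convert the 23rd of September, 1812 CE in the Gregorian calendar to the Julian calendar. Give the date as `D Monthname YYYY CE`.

11 September 1812 CE

The Julian–Gregorian offset here is 12 days (Julian trailing).
23 September 1812 Gregorian − 12 days → 11 September 1812 Julian.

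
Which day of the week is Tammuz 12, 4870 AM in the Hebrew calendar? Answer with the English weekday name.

This is JDN 2126668 (9 July 1110 Gregorian).
2126668 ≡ 5 (mod 7); counting from Monday = 0 gives Saturday.

Saturday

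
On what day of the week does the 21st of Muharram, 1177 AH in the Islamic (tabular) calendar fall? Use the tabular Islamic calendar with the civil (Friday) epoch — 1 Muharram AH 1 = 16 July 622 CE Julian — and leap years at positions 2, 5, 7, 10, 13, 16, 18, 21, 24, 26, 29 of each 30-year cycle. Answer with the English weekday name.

Monday

This is JDN 2365195 (1 August 1763 Gregorian).
2365195 ≡ 0 (mod 7); counting from Monday = 0 gives Monday.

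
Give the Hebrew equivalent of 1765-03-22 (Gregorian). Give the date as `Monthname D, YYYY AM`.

Adar 29, 5525 AM

Both dates share Julian Day Number 2365794; in the Hebrew calendar that is 29 Adar 5525 AM.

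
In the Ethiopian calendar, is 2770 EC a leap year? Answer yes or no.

no

2770 mod 4 = 2; in the Ethiopian calendar a year is leap when year mod 4 = 3, so it is a common year.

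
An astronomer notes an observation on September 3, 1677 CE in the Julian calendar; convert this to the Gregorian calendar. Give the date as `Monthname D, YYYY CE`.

At this point the Julian calendar is 10 days behind the Gregorian.
3 September 1677 Julian + 10 days → 13 September 1677 Gregorian.

September 13, 1677 CE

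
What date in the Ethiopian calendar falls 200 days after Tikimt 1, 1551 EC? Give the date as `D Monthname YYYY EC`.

21 Miyazya 1551 EC

JDN of Tikimt 1, 1551 EC = 2290388.
2290388 + 200 = 2290588.
JDN 2290588 in the Ethiopian calendar is 21 Miyazya 1551 EC.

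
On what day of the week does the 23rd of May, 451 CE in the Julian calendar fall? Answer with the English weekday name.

Wednesday

Equivalently 24 May 451 Gregorian, JDN 1885928.
JDN 1885928 mod 7 = 2, and JDN 0 was a Monday, so this is a Wednesday.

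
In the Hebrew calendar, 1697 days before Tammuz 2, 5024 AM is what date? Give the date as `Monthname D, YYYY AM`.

Cheshvan 17, 5020 AM

The starting date is JDN 2182913; 2182913 − 1697 = 2181216.
JDN 2181216 corresponds to Cheshvan 17, 5020 AM.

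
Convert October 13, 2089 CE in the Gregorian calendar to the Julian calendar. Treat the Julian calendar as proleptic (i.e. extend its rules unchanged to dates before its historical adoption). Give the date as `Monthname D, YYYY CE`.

September 30, 2089 CE

The Julian–Gregorian offset here is 13 days (Julian trailing).
13 October 2089 Gregorian − 13 days → 30 September 2089 Julian.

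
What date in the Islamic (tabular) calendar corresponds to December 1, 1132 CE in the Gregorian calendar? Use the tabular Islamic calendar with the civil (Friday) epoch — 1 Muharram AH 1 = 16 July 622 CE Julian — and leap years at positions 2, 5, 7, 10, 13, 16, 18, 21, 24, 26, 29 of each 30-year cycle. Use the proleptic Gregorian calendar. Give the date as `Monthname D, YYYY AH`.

Muharram 13, 527 AH

Both dates share Julian Day Number 2134849; in the tabular Islamic calendar that is 13 Muharram 527 AH.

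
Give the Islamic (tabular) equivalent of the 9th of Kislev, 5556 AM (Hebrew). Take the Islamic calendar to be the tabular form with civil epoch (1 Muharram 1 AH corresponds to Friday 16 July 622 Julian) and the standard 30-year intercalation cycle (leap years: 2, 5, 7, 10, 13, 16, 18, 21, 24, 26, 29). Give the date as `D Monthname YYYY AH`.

Both dates share Julian Day Number 2376995; in the tabular Islamic calendar that is 9 Jumada al-Awwal 1210 AH.

9 Jumada al-Awwal 1210 AH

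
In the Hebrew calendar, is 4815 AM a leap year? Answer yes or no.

Hebrew year 4815 is year 8 of its 19-year Metonic cycle; leap years are at positions 3, 6, 8, 11, 14, 17, 19, so it is a leap year (13 months).

yes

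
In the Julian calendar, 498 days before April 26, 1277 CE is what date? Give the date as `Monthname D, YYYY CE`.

December 15, 1275 CE

Counting 498 days back from JDN 2187598 reaches JDN 2187100, which is December 15, 1275 CE.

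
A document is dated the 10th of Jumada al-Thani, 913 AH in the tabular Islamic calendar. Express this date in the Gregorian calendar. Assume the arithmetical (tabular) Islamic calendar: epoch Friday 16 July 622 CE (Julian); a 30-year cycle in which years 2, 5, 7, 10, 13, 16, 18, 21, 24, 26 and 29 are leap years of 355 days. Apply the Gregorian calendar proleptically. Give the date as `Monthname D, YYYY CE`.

Julian Day Number of the source date = 2271779.
Converting JDN 2271779 to the Gregorian calendar gives 27 October 1507 CE.

October 27, 1507 CE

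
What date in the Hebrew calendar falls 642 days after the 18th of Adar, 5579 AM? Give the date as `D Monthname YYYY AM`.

11 Tevet 5581 AM

JDN of the 18th of Adar, 5579 AM = 2385509.
2385509 + 642 = 2386151.
JDN 2386151 in the Hebrew calendar is 11 Tevet 5581 AM.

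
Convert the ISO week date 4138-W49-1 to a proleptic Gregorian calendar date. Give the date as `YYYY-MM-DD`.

4138-12-01

ISO week 1 of 4138 is the week containing the first Thursday of 4138.
Week 49, day 1 (Monday) lands on 4138-12-01.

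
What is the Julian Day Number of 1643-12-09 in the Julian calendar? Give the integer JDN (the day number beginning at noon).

2321506

In the Gregorian calendar the same day is 19 December 1643.
JDN 2400001 is 17 November 1858 CE (Gregorian), MJD 0; the target day is −78495 days from there, so JDN = 2321506.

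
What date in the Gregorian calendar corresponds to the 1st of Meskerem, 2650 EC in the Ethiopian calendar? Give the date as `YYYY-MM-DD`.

Both dates share Julian Day Number 2691768; in the Gregorian calendar that is 16 September 2657 CE.

2657-09-16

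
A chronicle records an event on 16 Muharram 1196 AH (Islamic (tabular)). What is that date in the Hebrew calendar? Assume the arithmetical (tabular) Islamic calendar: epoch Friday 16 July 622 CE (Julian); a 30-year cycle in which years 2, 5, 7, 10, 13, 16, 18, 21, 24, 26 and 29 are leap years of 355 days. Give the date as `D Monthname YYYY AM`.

The source date corresponds to 1 January 1782 in the Gregorian calendar (JDN 2371923).
That day falls on 15 Tevet 5542 AM in the Hebrew calendar.

15 Tevet 5542 AM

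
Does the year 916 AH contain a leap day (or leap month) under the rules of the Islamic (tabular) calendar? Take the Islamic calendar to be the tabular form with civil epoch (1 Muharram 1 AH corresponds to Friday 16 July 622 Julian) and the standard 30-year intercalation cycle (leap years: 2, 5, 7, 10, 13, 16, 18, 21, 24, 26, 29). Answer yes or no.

yes

Year 916 AH is year 16 of its 30-year cycle; leap positions are 2, 5, 7, 10, 13, 16, 18, 21, 24, 26, 29, so it is a leap year (355 days).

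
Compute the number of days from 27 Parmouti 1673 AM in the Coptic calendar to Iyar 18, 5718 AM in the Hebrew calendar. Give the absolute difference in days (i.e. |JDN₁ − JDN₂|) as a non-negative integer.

368

JDN of the first date = 2435964.
JDN of the second date = 2436332.
|2436332 − 2435964| = 368.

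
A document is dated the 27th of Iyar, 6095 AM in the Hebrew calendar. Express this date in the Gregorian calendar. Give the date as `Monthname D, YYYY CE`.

May 21, 2335 CE

Julian Day Number of the source date = 2574041.
Converting JDN 2574041 to the Gregorian calendar gives 21 May 2335 CE.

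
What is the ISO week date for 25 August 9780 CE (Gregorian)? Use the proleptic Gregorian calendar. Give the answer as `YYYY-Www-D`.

9780-W34-5

The weekday is Friday (ISO weekday 5).
That Friday belongs to ISO week 34 of ISO year 9780.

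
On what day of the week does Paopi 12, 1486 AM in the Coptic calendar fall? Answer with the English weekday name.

Friday

In the Gregorian calendar this is 20 October 1769 (JDN 2367467).
Since JDN mod 7 = 4 (0 = Monday), the day is Friday.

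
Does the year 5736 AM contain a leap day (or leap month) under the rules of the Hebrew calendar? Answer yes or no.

yes

Hebrew year 5736 is year 17 of its 19-year Metonic cycle; leap years are at positions 3, 6, 8, 11, 14, 17, 19, so it is a leap year (13 months).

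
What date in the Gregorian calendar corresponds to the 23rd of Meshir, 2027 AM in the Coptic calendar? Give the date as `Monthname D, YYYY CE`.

March 5, 2311 CE

Both dates share Julian Day Number 2565198; in the Gregorian calendar that is 5 March 2311 CE.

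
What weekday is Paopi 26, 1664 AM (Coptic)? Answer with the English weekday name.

Equivalently 6 November 1947 Gregorian, JDN 2432496.
2432496 ≡ 3 (mod 7); counting from Monday = 0 gives Thursday.

Thursday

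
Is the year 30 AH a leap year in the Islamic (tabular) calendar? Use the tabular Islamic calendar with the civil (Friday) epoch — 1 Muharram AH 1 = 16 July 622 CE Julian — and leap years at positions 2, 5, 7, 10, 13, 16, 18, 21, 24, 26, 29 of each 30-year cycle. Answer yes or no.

Year 30 AH is year 30 of its 30-year cycle; leap positions are 2, 5, 7, 10, 13, 16, 18, 21, 24, 26, 29, so it is a common year (354 days).

no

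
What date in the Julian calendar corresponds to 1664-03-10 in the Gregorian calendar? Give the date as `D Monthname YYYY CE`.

At this point the Julian calendar is 10 days behind the Gregorian.
10 March 1664 Gregorian − 10 days → 29 February 1664 Julian.

29 February 1664 CE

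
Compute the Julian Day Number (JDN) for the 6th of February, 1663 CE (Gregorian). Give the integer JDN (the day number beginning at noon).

JDN 2299161 is 15 October 1582 CE (Gregorian); the target day is +29334 days from there, so JDN = 2328495.

2328495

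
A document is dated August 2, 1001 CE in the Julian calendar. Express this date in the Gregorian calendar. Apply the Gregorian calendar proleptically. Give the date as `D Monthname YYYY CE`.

At this point the Julian calendar is 6 days behind the Gregorian.
2 August 1001 Julian + 6 days → 8 August 1001 Gregorian.

8 August 1001 CE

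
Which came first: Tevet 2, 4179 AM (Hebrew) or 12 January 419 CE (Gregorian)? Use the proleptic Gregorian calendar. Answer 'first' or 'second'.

The two dates have Julian Day Numbers 1874082 and 1874108 respectively.
Since 1874082 < 1874108, the first date comes first.

first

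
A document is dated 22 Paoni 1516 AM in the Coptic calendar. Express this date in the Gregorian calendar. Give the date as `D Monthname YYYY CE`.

28 June 1800 CE

Both dates share Julian Day Number 2378675; in the Gregorian calendar that is 28 June 1800 CE.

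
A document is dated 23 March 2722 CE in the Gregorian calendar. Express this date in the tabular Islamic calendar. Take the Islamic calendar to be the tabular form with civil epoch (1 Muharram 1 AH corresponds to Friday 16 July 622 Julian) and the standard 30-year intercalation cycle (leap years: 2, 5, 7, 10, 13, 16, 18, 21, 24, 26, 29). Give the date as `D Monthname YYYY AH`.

13 Safar 2165 AH

Julian Day Number of the source date = 2715331.
Converting JDN 2715331 to the tabular Islamic calendar gives 13 Safar 2165 AH.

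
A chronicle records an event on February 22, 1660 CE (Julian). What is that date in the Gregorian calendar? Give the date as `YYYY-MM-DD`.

For dates in this range the Gregorian date is 10 days ahead of the Julian.
22 February 1660 Julian + 10 days → 3 March 1660 Gregorian.

1660-03-03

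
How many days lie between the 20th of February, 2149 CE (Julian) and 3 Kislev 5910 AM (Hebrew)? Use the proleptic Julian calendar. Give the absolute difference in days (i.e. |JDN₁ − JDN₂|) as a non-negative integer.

JDN of the first date = 2506031.
JDN of the second date = 2506303.
|2506303 − 2506031| = 272.

272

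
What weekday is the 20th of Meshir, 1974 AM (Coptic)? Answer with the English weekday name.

This is JDN 2545837 (1 March 2258 Gregorian).
JDN 2545837 mod 7 = 0, and JDN 0 was a Monday, so this is a Monday.

Monday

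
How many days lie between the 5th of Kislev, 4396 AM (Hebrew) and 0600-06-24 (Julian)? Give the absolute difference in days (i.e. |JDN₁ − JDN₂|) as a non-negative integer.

JDN of the first date = 1953316.
JDN of the second date = 1940383.
|1940383 − 1953316| = 12933.

12933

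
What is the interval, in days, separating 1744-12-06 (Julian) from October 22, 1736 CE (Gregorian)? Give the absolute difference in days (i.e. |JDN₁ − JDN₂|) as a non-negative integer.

2978

JDN of the first date = 2358394.
JDN of the second date = 2355416.
|2355416 − 2358394| = 2978.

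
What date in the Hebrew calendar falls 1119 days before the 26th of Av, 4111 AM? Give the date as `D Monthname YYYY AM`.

Counting 1119 days back from JDN 1849478 reaches JDN 1848359, which is 1 Av 4108 AM.

1 Av 4108 AM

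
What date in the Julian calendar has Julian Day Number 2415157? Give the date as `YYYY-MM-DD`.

1900-05-04

JDN 2415157 is 17 May 1900 in the Gregorian calendar.
In the Julian calendar that day is 1900-05-04.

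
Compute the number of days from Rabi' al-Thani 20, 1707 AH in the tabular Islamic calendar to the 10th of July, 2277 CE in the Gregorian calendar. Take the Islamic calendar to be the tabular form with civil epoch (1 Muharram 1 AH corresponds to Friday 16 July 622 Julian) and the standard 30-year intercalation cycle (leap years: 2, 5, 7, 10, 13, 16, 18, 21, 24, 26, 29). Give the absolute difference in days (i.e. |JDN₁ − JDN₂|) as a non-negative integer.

JDN of the first date = 2553098.
JDN of the second date = 2552908.
|2552908 − 2553098| = 190.

190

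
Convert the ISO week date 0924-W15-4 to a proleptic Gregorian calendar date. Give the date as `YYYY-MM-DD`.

0924-04-13

ISO week 1 of 924 is the week containing the first Thursday of 924.
Week 15, day 4 (Thursday) lands on 0924-04-13.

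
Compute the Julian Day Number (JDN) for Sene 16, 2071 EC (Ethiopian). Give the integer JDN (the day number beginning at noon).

2480573

In the Gregorian calendar the same day is 23 June 2079.
JDN 2299161 is 15 October 1582 CE (Gregorian); the target day is +181412 days from there, so JDN = 2480573.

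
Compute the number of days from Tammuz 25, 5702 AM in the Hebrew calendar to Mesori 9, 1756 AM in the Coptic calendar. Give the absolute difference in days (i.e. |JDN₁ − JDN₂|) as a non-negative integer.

JDN of the first date = 2430551.
JDN of the second date = 2466382.
|2466382 − 2430551| = 35831.

35831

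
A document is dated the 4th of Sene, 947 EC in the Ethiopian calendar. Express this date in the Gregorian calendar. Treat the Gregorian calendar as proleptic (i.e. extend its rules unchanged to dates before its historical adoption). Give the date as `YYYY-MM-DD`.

Julian Day Number of the source date = 2070020.
Converting JDN 2070020 to the Gregorian calendar gives 3 June 955 CE.

0955-06-03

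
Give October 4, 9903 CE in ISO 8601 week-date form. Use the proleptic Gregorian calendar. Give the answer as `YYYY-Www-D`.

The weekday is Sunday (ISO weekday 7).
That Sunday belongs to ISO week 40 of ISO year 9903.

9903-W40-7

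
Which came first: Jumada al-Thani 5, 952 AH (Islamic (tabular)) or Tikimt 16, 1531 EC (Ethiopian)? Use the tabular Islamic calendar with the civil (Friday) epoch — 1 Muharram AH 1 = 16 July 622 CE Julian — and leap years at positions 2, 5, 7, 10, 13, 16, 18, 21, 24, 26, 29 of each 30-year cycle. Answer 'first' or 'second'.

second

First date → JDN 2285595; second date → JDN 2283098.
JDN 2283098 < JDN 2285595, so the second date is earlier.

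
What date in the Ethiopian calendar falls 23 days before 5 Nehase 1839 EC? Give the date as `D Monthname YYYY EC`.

12 Hamle 1839 EC

JDN of 5 Nehase 1839 EC = 2395884.
2395884 − 23 = 2395861.
JDN 2395861 in the Ethiopian calendar is 12 Hamle 1839 EC.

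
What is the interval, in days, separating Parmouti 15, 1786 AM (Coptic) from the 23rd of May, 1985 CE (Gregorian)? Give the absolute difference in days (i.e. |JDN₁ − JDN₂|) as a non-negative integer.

JDN of the first date = 2477225.
JDN of the second date = 2446209.
|2446209 − 2477225| = 31016.

31016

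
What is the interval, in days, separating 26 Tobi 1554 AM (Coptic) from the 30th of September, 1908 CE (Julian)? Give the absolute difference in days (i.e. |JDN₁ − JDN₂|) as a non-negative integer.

25820

JDN of the first date = 2392408.
JDN of the second date = 2418228.
|2418228 − 2392408| = 25820.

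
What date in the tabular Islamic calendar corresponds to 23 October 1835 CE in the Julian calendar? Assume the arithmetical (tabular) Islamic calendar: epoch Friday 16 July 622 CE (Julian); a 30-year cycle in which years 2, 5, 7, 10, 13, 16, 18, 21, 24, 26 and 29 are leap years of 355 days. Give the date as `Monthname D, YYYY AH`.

Rajab 13, 1251 AH

Julian Day Number of the source date = 2391587.
Converting JDN 2391587 to the tabular Islamic calendar gives 13 Rajab 1251 AH.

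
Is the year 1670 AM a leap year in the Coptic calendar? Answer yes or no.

no

1670 mod 4 = 2; in the Coptic calendar a year is leap when year mod 4 = 3, so it is a common year.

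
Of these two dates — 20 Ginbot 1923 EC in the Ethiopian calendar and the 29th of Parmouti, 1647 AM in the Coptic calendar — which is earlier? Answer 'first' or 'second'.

Converting both to JDN: 2426490 vs 2426469; the smaller is the second.

second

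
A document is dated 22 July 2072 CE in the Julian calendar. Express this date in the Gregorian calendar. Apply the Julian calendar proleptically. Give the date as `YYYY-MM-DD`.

For dates in this range the Gregorian date is 13 days ahead of the Julian.
22 July 2072 Julian + 13 days → 4 August 2072 Gregorian.

2072-08-04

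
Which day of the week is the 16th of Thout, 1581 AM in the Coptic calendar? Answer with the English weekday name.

In the Gregorian calendar this is 25 September 1864 (JDN 2402140).
2402140 ≡ 6 (mod 7); counting from Monday = 0 gives Sunday.

Sunday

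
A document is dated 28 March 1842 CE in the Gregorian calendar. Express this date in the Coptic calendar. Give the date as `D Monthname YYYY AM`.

Julian Day Number of the source date = 2393923.
Converting JDN 2393923 to the Coptic calendar gives 20 Paremhat 1558 AM.

20 Paremhat 1558 AM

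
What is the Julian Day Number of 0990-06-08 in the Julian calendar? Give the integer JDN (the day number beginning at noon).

2082814

In the proleptic Gregorian calendar the same day is 13 June 990.
JDN 2400001 is 17 November 1858 CE (Gregorian), MJD 0; the target day is −317187 days from there, so JDN = 2082814.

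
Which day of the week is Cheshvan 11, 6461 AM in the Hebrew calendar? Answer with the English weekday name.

Equivalently 15 November 2700 Gregorian, JDN 2707533.
JDN 2707533 mod 7 = 3, and JDN 0 was a Monday, so this is a Thursday.

Thursday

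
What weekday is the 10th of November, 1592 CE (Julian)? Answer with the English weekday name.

In the Gregorian calendar this is 20 November 1592 (JDN 2302850).
Since JDN mod 7 = 4 (0 = Monday), the day is Friday.

Friday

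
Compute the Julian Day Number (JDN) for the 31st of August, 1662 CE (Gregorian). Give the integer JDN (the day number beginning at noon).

2328336

JDN 2451545 is 1 January 2000 CE (Gregorian); the target day is −123209 days from there, so JDN = 2328336.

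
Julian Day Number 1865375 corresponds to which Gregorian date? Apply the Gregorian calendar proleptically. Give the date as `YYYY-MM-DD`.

Counting from JDN 2299161 = 15 Oct 1582 gives an offset of -433786 days.

0395-02-14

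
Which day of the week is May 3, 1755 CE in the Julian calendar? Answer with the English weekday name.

In the Gregorian calendar this is 14 May 1755 (JDN 2362194).
Since JDN mod 7 = 2 (0 = Monday), the day is Wednesday.

Wednesday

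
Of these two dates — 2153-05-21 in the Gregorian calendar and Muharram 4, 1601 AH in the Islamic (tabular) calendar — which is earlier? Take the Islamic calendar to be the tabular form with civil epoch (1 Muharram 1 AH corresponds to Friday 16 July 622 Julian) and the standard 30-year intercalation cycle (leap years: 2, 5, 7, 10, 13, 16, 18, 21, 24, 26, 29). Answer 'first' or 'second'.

first

Converting both to JDN: 2507568 vs 2515430; the smaller is the first.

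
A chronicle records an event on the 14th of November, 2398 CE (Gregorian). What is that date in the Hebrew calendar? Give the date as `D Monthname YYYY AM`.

Julian Day Number of the source date = 2597229.
Converting JDN 2597229 to the Hebrew calendar gives 4 Kislev 6159 AM.

4 Kislev 6159 AM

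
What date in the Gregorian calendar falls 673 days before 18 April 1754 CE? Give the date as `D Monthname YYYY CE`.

14 June 1752 CE

Counting 673 days back from JDN 2361803 reaches JDN 2361130, which is 14 June 1752 CE.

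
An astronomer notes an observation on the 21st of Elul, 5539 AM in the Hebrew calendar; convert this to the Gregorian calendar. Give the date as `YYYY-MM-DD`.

Both dates share Julian Day Number 2371071; in the Gregorian calendar that is 2 September 1779 CE.

1779-09-02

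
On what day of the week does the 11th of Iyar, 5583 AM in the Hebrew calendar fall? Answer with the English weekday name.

Tuesday

Equivalently 22 April 1823 Gregorian, JDN 2387008.
2387008 ≡ 1 (mod 7); counting from Monday = 0 gives Tuesday.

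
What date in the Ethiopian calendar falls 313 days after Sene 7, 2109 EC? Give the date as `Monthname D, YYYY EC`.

Counting 313 days forward from JDN 2494444 reaches JDN 2494757, which is Miyazya 15, 2110 EC.

Miyazya 15, 2110 EC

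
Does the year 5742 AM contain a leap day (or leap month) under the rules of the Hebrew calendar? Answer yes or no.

no

Hebrew year 5742 is year 4 of its 19-year Metonic cycle; leap years are at positions 3, 6, 8, 11, 14, 17, 19, so it is a common year (12 months).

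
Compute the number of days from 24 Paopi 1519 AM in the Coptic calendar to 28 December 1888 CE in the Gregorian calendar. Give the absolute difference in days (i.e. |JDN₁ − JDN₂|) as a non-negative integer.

31468

JDN of the first date = 2379532.
JDN of the second date = 2411000.
|2411000 − 2379532| = 31468.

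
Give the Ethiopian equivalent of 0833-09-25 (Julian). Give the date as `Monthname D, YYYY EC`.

Meskerem 28, 826 EC

Julian Day Number of the source date = 2025579.
Converting JDN 2025579 to the Ethiopian calendar gives 28 Meskerem 826 EC.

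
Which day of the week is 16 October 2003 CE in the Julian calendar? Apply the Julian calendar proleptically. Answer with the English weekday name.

Wednesday

Equivalently 29 October 2003 Gregorian, JDN 2452942.
Since JDN mod 7 = 2 (0 = Monday), the day is Wednesday.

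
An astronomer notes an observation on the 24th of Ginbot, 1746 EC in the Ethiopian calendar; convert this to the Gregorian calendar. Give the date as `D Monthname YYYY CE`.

30 May 1754 CE

Both dates share Julian Day Number 2361845; in the Gregorian calendar that is 30 May 1754 CE.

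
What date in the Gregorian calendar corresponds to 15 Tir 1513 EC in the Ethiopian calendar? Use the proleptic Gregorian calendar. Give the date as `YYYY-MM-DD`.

1521-01-20

Julian Day Number of the source date = 2276613.
Converting JDN 2276613 to the Gregorian calendar gives 20 January 1521 CE.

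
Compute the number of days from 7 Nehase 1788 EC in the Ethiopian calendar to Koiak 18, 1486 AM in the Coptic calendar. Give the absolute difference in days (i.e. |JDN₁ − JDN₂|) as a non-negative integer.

9726

First date → JDN 2377259; second date → JDN 2367533.
The interval is |2377259 − 2367533| = 9726 days.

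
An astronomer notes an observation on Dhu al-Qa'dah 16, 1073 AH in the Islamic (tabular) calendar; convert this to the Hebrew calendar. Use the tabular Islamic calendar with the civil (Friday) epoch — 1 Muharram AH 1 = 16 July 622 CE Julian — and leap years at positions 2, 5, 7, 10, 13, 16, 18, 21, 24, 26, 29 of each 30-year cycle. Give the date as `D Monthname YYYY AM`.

Both dates share Julian Day Number 2328631; in the Hebrew calendar that is 17 Sivan 5423 AM.

17 Sivan 5423 AM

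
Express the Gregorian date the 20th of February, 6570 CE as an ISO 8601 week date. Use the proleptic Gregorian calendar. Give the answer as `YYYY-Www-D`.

6570-W08-2

The weekday is Tuesday (ISO weekday 2).
That Tuesday belongs to ISO week 8 of ISO year 6570.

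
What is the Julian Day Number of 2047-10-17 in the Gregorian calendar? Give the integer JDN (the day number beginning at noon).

2469001

JDN 2400001 is 17 November 1858 CE (Gregorian), MJD 0; the target day is +69000 days from there, so JDN = 2469001.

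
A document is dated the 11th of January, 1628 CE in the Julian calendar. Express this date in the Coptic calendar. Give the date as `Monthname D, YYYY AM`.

The source date corresponds to 21 January 1628 in the Gregorian calendar (JDN 2315695).
That day falls on 15 Tobi 1344 AM in the Coptic calendar.

Tobi 15, 1344 AM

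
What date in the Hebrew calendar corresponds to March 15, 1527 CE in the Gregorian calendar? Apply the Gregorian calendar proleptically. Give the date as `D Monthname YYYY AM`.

3 Nisan 5287 AM

Both dates share Julian Day Number 2278858; in the Hebrew calendar that is 3 Nisan 5287 AM.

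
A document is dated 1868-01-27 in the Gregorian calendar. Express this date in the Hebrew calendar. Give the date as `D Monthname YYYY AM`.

3 Shevat 5628 AM

Julian Day Number of the source date = 2403359.
Converting JDN 2403359 to the Hebrew calendar gives 3 Shevat 5628 AM.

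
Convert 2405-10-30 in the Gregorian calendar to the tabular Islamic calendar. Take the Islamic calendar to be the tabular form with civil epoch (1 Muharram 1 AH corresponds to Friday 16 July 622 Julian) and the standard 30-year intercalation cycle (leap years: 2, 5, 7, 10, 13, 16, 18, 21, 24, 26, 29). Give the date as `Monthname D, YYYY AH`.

Muharram 6, 1839 AH

Both dates share Julian Day Number 2599771; in the tabular Islamic calendar that is 6 Muharram 1839 AH.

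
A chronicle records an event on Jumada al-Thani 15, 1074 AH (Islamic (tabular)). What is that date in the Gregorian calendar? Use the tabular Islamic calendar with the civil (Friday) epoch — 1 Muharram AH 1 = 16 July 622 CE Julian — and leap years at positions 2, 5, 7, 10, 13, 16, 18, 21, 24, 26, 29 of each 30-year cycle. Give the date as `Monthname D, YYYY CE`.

January 14, 1664 CE

Julian Day Number of the source date = 2328837.
Converting JDN 2328837 to the Gregorian calendar gives 14 January 1664 CE.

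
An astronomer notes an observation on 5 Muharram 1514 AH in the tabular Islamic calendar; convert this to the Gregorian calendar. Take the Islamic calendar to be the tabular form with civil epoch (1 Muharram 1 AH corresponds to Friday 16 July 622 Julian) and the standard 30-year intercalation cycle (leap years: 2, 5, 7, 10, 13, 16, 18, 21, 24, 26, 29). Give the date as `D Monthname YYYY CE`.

3 July 2090 CE

Julian Day Number of the source date = 2484601.
Converting JDN 2484601 to the Gregorian calendar gives 3 July 2090 CE.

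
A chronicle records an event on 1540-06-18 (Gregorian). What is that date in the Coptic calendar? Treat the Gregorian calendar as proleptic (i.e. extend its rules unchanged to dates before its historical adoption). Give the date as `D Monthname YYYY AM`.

Julian Day Number of the source date = 2283702.
Converting JDN 2283702 to the Coptic calendar gives 14 Paoni 1256 AM.

14 Paoni 1256 AM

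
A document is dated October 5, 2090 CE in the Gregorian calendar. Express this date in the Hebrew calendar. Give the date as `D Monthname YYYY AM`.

Both dates share Julian Day Number 2484695; in the Hebrew calendar that is 11 Tishrei 5851 AM.

11 Tishrei 5851 AM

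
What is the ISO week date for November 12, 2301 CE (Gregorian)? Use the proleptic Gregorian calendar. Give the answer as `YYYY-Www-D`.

The weekday is Tuesday (ISO weekday 2).
That Tuesday belongs to ISO week 46 of ISO year 2301.

2301-W46-2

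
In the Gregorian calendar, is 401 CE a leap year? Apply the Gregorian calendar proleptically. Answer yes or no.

401 is not divisible by 4, so it is a common year.

no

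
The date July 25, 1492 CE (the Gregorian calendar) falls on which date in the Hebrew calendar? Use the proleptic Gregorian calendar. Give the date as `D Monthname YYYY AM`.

Julian Day Number of the source date = 2266208.
Converting JDN 2266208 to the Hebrew calendar gives 21 Tammuz 5252 AM.

21 Tammuz 5252 AM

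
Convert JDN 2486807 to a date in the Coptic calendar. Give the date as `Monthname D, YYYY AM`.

Epip 10, 1812 AM

JDN 2486807 is 17 July 2096 in the Gregorian calendar.
In the Coptic calendar that day is Epip 10, 1812 AM.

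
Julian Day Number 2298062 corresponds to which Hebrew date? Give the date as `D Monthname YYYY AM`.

JDN 2298062 is 12 October 1579 in the proleptic Gregorian calendar.
In the Hebrew calendar that day is 12 Tishrei 5340 AM.

12 Tishrei 5340 AM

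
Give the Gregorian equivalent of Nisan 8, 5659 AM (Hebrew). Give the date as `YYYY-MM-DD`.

1899-03-19

Julian Day Number of the source date = 2414733.
Converting JDN 2414733 to the Gregorian calendar gives 19 March 1899 CE.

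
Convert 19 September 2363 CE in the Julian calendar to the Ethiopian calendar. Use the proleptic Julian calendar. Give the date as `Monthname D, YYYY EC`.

Meskerem 21, 2356 EC

Julian Day Number of the source date = 2584405.
Converting JDN 2584405 to the Ethiopian calendar gives 21 Meskerem 2356 EC.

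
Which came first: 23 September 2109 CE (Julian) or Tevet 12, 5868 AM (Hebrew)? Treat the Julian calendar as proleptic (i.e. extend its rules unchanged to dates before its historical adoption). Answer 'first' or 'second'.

The two dates have Julian Day Numbers 2491636 and 2490986 respectively.
Since 2490986 < 2491636, the second date comes first.

second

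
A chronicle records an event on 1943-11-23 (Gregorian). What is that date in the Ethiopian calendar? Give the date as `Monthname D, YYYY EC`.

Both dates share Julian Day Number 2431052; in the Ethiopian calendar that is 13 Hidar 1936 EC.

Hidar 13, 1936 EC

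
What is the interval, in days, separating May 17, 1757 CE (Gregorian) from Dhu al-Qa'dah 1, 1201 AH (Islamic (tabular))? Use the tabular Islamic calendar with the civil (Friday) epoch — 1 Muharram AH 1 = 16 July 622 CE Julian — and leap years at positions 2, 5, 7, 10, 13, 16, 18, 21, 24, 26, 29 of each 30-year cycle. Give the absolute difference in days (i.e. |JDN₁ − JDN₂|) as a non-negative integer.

11047

First date → JDN 2362928; second date → JDN 2373975.
The interval is |2362928 − 2373975| = 11047 days.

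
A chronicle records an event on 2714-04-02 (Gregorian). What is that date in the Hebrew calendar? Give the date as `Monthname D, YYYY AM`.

Both dates share Julian Day Number 2712419; in the Hebrew calendar that is 25 Adar II 6474 AM.

Adar II 25, 6474 AM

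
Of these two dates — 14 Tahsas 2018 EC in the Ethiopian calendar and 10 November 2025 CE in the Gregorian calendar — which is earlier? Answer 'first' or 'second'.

The two dates have Julian Day Numbers 2461033 and 2460990 respectively.
Since 2460990 < 2461033, the second date comes first.

second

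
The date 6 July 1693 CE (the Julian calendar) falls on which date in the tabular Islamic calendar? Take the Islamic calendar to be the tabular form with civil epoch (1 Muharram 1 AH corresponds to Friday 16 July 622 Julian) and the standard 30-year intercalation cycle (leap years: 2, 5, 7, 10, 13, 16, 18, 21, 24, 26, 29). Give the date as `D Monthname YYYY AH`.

The source date corresponds to 16 July 1693 in the Gregorian calendar (JDN 2339613).
That day falls on 13 Dhu al-Qa'dah 1104 AH in the tabular Islamic calendar.

13 Dhu al-Qa'dah 1104 AH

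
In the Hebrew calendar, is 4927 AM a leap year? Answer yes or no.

Hebrew year 4927 is year 6 of its 19-year Metonic cycle; leap years are at positions 3, 6, 8, 11, 14, 17, 19, so it is a leap year (13 months).

yes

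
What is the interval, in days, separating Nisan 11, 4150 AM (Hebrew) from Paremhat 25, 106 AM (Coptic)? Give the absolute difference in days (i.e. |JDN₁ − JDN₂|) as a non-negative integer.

22

JDN of the first date = 1863607.
JDN of the second date = 1863585.
|1863585 − 1863607| = 22.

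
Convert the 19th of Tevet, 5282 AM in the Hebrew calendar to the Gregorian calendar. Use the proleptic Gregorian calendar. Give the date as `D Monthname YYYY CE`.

29 December 1521 CE

Both dates share Julian Day Number 2276956; in the Gregorian calendar that is 29 December 1521 CE.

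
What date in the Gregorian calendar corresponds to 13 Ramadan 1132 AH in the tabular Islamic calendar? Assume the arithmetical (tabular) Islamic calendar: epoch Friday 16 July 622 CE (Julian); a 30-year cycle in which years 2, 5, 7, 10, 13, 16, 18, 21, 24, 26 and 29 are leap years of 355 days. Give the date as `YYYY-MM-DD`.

1720-07-19

Both dates share Julian Day Number 2349477; in the Gregorian calendar that is 19 July 1720 CE.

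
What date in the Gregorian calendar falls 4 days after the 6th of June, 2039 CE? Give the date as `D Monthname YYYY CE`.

10 June 2039 CE

Counting 4 days forward from JDN 2465946 reaches JDN 2465950, which is 10 June 2039 CE.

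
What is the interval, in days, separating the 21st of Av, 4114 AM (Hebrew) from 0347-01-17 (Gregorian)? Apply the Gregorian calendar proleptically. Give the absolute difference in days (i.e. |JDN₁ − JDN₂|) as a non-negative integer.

2750

First date → JDN 1850565; second date → JDN 1847815.
The interval is |1850565 − 1847815| = 2750 days.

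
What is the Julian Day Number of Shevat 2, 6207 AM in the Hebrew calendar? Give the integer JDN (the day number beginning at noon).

2614828

Equivalently 20 January 2447 (Gregorian).
JDN 2451545 is 1 January 2000 CE (Gregorian); the target day is +163283 days from there, so JDN = 2614828.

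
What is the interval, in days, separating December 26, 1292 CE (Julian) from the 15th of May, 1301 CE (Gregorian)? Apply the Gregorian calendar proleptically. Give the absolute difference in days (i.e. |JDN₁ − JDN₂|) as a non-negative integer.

JDN of the first date = 2193321.
JDN of the second date = 2196375.
|2196375 − 2193321| = 3054.

3054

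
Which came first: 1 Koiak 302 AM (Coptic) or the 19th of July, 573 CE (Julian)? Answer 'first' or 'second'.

second

Converting both to JDN: 1935060 vs 1930546; the smaller is the second.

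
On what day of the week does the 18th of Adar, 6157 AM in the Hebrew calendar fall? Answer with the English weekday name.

Tuesday

This is JDN 2596623 (18 March 2397 Gregorian).
Since JDN mod 7 = 1 (0 = Monday), the day is Tuesday.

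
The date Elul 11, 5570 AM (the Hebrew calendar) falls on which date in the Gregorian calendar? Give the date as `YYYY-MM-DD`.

Julian Day Number of the source date = 2382401.
Converting JDN 2382401 to the Gregorian calendar gives 10 September 1810 CE.

1810-09-10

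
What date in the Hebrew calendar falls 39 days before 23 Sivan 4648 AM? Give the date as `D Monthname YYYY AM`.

13 Iyar 4648 AM

JDN of 23 Sivan 4648 AM = 2045557.
2045557 − 39 = 2045518.
JDN 2045518 in the Hebrew calendar is 13 Iyar 4648 AM.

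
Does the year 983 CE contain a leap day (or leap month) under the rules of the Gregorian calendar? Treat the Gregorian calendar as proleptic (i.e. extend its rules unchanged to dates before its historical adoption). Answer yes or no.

983 is not divisible by 4, so it is a common year.

no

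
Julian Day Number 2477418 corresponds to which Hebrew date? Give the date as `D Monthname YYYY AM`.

The Gregorian equivalent of JDN 2477418 is 2 November 2070.
In the Hebrew calendar that day is 28 Cheshvan 5831 AM.

28 Cheshvan 5831 AM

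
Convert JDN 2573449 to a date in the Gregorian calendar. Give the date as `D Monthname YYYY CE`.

6 October 2333 CE

JDN 2451545 is 1 Jan 2000; 2573449 is +121904 days from there.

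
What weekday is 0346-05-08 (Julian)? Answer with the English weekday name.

In the proleptic Gregorian calendar this is 9 May 346 (JDN 1847562).
Since JDN mod 7 = 3 (0 = Monday), the day is Thursday.

Thursday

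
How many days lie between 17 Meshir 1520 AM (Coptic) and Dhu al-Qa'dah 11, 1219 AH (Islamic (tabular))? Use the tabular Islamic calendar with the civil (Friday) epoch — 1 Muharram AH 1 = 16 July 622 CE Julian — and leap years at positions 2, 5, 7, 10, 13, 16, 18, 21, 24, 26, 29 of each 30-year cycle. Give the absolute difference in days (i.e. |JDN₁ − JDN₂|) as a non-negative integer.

JDN of the first date = 2380011.
JDN of the second date = 2380364.
|2380364 − 2380011| = 353.

353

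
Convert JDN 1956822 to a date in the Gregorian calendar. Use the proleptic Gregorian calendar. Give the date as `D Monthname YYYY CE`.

JDN 2451545 is 1 Jan 2000; 1956822 is −494723 days from there.

30 June 645 CE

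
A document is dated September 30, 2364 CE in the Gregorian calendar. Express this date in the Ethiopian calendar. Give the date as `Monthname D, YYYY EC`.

Meskerem 17, 2357 EC

Both dates share Julian Day Number 2584766; in the Ethiopian calendar that is 17 Meskerem 2357 EC.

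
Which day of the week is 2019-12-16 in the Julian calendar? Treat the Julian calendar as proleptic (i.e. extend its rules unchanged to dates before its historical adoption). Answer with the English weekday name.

Sunday

This is JDN 2458847 (29 December 2019 Gregorian).
Since JDN mod 7 = 6 (0 = Monday), the day is Sunday.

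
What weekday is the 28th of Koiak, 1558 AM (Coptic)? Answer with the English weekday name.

Wednesday

This is JDN 2393841 (5 January 1842 Gregorian).
2393841 ≡ 2 (mod 7); counting from Monday = 0 gives Wednesday.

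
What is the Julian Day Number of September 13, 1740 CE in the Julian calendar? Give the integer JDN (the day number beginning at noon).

2356849

In the Gregorian calendar the same day is 24 September 1740.
JDN 2400001 is 17 November 1858 CE (Gregorian), MJD 0; the target day is −43152 days from there, so JDN = 2356849.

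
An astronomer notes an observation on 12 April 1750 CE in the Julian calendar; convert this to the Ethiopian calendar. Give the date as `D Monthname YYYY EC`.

17 Miyazya 1742 EC

Both dates share Julian Day Number 2360347; in the Ethiopian calendar that is 17 Miyazya 1742 EC.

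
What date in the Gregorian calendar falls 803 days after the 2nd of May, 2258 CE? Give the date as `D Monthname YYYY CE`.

13 July 2260 CE

The starting date is JDN 2545899; 2545899 + 803 = 2546702.
JDN 2546702 corresponds to 13 July 2260 CE.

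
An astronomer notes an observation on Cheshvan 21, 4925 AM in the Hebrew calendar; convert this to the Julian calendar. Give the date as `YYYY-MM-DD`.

1164-11-08

The source date corresponds to 15 November 1164 in the proleptic Gregorian calendar (JDN 2146521).
That day falls on 8 November 1164 CE in the Julian calendar.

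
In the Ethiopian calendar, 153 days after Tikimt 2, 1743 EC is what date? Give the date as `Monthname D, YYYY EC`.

The starting date is JDN 2360517; 2360517 + 153 = 2360670.
JDN 2360670 corresponds to Megabit 5, 1743 EC.

Megabit 5, 1743 EC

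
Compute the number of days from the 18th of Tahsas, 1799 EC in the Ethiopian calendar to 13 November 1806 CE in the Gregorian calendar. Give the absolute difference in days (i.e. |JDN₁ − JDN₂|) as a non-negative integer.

43

First date → JDN 2381047; second date → JDN 2381004.
The interval is |2381047 − 2381004| = 43 days.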